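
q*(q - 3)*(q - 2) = q^3 - 5*q^2 + 6*q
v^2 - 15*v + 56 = (v - 8)*(v - 7)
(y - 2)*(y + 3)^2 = y^3 + 4*y^2 - 3*y - 18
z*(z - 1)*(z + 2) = z^3 + z^2 - 2*z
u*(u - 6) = u^2 - 6*u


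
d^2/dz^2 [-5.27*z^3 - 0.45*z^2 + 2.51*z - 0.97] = -31.62*z - 0.9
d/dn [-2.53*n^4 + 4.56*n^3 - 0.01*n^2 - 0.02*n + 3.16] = -10.12*n^3 + 13.68*n^2 - 0.02*n - 0.02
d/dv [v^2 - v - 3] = 2*v - 1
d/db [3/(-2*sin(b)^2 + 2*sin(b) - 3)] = 6*(sin(2*b) - cos(b))/(-2*sin(b) - cos(2*b) + 4)^2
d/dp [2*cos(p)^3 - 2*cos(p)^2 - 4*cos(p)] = 2*(-3*cos(p)^2 + 2*cos(p) + 2)*sin(p)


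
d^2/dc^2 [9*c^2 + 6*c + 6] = 18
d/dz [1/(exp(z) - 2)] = -exp(z)/(exp(z) - 2)^2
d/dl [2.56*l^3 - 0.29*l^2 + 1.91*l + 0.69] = 7.68*l^2 - 0.58*l + 1.91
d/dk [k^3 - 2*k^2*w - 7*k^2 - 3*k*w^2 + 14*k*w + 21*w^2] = 3*k^2 - 4*k*w - 14*k - 3*w^2 + 14*w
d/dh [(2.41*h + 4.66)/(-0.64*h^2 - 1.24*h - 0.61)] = (1.5424*h^2 + 5.9648*h + 4.3083)/(0.4096*h^4 + 1.5872*h^3 + 2.3184*h^2 + 1.5128*h + 0.3721)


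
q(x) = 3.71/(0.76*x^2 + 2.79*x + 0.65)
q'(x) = 3.71*(-1.52*x - 2.79)/(0.76*x^2 + 2.79*x + 0.65)^2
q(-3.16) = -6.43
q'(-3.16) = 22.41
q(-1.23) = -2.27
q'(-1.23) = -1.28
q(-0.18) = 21.52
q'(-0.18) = -314.02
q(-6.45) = 0.26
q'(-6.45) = 0.13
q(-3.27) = -10.70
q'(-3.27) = 67.30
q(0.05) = 4.69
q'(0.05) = -16.98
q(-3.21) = -7.81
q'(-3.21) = 34.38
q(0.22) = 2.85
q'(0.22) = -6.85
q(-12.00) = 0.05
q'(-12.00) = 0.01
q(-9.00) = 0.10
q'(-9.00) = 0.03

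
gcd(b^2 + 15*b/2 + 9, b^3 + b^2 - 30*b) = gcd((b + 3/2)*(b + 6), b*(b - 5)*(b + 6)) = b + 6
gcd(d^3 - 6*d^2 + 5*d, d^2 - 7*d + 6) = d - 1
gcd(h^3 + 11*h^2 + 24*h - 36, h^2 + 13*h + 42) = h + 6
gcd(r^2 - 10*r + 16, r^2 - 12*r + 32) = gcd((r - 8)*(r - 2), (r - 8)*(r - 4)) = r - 8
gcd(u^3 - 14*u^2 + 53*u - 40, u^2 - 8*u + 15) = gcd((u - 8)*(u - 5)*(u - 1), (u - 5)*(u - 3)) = u - 5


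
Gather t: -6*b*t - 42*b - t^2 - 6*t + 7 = -42*b - t^2 + t*(-6*b - 6) + 7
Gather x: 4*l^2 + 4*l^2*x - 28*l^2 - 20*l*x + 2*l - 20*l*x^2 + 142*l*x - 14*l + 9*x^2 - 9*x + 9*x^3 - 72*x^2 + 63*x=-24*l^2 - 12*l + 9*x^3 + x^2*(-20*l - 63) + x*(4*l^2 + 122*l + 54)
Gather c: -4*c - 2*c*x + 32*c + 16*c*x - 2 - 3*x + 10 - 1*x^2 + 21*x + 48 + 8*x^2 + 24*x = c*(14*x + 28) + 7*x^2 + 42*x + 56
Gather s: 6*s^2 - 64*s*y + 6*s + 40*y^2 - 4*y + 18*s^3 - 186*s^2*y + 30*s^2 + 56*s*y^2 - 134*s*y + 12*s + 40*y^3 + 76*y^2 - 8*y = 18*s^3 + s^2*(36 - 186*y) + s*(56*y^2 - 198*y + 18) + 40*y^3 + 116*y^2 - 12*y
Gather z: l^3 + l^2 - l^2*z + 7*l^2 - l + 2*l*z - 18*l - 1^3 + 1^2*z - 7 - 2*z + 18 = l^3 + 8*l^2 - 19*l + z*(-l^2 + 2*l - 1) + 10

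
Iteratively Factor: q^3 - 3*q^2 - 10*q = (q + 2)*(q^2 - 5*q) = q*(q + 2)*(q - 5)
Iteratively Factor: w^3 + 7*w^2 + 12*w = (w + 4)*(w^2 + 3*w) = (w + 3)*(w + 4)*(w)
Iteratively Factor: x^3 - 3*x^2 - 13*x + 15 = (x + 3)*(x^2 - 6*x + 5) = (x - 1)*(x + 3)*(x - 5)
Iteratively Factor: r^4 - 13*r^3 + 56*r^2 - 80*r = (r - 4)*(r^3 - 9*r^2 + 20*r) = (r - 4)^2*(r^2 - 5*r) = r*(r - 4)^2*(r - 5)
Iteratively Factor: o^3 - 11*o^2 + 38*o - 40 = (o - 5)*(o^2 - 6*o + 8) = (o - 5)*(o - 2)*(o - 4)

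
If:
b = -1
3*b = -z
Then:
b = -1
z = 3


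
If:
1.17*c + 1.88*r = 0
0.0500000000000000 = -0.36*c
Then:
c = -0.14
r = 0.09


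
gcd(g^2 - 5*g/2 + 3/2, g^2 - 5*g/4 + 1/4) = g - 1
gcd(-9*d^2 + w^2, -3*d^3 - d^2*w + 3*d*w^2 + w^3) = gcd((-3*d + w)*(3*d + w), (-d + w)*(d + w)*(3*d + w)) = 3*d + w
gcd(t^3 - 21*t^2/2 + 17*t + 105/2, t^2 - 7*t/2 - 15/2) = t^2 - 7*t/2 - 15/2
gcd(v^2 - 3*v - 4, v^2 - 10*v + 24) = v - 4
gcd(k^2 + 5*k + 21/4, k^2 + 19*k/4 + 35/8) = k + 7/2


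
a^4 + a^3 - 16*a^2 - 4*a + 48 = (a - 3)*(a - 2)*(a + 2)*(a + 4)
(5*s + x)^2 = 25*s^2 + 10*s*x + x^2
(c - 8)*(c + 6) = c^2 - 2*c - 48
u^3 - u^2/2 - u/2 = u*(u - 1)*(u + 1/2)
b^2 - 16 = (b - 4)*(b + 4)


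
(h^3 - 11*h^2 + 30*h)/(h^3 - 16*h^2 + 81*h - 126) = h*(h - 5)/(h^2 - 10*h + 21)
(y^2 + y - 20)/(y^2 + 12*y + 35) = (y - 4)/(y + 7)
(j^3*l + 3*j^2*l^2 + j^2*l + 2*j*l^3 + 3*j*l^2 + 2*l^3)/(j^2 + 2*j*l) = l*(j^2 + j*l + j + l)/j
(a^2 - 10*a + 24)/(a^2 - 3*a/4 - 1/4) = 4*(-a^2 + 10*a - 24)/(-4*a^2 + 3*a + 1)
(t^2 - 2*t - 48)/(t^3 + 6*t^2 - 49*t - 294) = (t - 8)/(t^2 - 49)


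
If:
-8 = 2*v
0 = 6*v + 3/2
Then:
No Solution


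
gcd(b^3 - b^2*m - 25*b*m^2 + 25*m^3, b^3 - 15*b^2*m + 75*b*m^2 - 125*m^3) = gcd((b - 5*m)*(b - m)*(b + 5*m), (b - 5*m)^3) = b - 5*m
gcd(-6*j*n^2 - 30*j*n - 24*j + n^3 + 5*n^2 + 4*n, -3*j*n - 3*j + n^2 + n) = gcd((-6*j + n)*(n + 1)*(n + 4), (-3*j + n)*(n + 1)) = n + 1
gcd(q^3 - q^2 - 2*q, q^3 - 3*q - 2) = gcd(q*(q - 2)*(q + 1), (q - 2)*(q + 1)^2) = q^2 - q - 2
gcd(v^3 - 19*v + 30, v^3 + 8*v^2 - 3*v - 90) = v^2 + 2*v - 15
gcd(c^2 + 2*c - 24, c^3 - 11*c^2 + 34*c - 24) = c - 4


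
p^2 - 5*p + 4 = (p - 4)*(p - 1)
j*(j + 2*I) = j^2 + 2*I*j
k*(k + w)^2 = k^3 + 2*k^2*w + k*w^2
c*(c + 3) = c^2 + 3*c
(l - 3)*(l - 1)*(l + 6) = l^3 + 2*l^2 - 21*l + 18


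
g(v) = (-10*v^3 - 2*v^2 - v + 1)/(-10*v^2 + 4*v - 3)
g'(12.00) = 1.00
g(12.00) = 12.60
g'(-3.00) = 0.98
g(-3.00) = -2.44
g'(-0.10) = -0.28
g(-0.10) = -0.31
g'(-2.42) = 0.97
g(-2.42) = -1.87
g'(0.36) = 2.18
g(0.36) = 0.03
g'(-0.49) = 0.29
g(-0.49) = -0.30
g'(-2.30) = 0.96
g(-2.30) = -1.76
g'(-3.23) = 0.98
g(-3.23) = -2.66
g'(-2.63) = 0.97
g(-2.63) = -2.08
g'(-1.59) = 0.91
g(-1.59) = -1.09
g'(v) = (20*v - 4)*(-10*v^3 - 2*v^2 - v + 1)/(-10*v^2 + 4*v - 3)^2 + (-30*v^2 - 4*v - 1)/(-10*v^2 + 4*v - 3)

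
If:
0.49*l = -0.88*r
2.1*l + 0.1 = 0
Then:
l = -0.05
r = 0.03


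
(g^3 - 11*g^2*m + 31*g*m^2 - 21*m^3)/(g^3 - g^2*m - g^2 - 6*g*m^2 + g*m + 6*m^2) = (g^2 - 8*g*m + 7*m^2)/(g^2 + 2*g*m - g - 2*m)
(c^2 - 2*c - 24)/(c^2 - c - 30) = (c + 4)/(c + 5)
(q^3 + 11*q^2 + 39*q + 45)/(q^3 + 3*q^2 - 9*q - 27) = (q + 5)/(q - 3)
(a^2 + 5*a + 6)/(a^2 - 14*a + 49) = (a^2 + 5*a + 6)/(a^2 - 14*a + 49)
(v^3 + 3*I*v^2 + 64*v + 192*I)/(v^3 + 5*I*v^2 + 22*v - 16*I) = (v^2 - 5*I*v + 24)/(v^2 - 3*I*v - 2)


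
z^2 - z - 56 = (z - 8)*(z + 7)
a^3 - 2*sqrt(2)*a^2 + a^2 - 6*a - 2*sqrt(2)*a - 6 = (a + 1)*(a - 3*sqrt(2))*(a + sqrt(2))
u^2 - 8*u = u*(u - 8)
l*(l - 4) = l^2 - 4*l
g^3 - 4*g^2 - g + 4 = (g - 4)*(g - 1)*(g + 1)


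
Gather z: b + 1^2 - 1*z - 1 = b - z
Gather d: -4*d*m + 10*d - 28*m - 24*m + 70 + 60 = d*(10 - 4*m) - 52*m + 130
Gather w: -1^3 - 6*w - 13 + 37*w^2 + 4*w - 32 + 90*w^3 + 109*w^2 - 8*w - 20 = 90*w^3 + 146*w^2 - 10*w - 66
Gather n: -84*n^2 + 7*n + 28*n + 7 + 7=-84*n^2 + 35*n + 14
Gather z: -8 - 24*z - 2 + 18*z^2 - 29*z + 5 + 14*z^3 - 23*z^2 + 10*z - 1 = 14*z^3 - 5*z^2 - 43*z - 6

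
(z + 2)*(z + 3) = z^2 + 5*z + 6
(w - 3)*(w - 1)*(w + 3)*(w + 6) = w^4 + 5*w^3 - 15*w^2 - 45*w + 54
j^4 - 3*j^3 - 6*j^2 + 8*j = j*(j - 4)*(j - 1)*(j + 2)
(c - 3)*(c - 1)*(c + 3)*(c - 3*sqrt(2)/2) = c^4 - 3*sqrt(2)*c^3/2 - c^3 - 9*c^2 + 3*sqrt(2)*c^2/2 + 9*c + 27*sqrt(2)*c/2 - 27*sqrt(2)/2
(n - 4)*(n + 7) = n^2 + 3*n - 28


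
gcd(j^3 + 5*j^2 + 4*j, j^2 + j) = j^2 + j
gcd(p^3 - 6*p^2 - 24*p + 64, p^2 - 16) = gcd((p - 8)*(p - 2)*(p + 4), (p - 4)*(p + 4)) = p + 4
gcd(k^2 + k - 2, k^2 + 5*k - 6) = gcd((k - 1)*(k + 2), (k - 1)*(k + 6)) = k - 1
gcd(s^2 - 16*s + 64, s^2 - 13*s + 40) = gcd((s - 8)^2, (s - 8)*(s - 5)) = s - 8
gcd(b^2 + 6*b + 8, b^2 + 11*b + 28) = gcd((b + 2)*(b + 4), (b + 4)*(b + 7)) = b + 4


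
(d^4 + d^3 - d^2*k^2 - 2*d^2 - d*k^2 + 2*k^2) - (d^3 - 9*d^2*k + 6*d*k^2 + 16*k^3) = d^4 - d^2*k^2 + 9*d^2*k - 2*d^2 - 7*d*k^2 - 16*k^3 + 2*k^2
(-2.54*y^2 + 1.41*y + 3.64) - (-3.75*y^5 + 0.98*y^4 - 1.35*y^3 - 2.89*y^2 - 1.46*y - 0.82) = 3.75*y^5 - 0.98*y^4 + 1.35*y^3 + 0.35*y^2 + 2.87*y + 4.46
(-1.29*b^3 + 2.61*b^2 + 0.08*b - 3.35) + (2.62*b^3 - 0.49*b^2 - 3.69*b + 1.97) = 1.33*b^3 + 2.12*b^2 - 3.61*b - 1.38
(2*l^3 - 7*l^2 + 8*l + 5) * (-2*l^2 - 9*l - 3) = -4*l^5 - 4*l^4 + 41*l^3 - 61*l^2 - 69*l - 15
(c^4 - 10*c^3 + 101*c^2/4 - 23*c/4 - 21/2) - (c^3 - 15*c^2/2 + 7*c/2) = c^4 - 11*c^3 + 131*c^2/4 - 37*c/4 - 21/2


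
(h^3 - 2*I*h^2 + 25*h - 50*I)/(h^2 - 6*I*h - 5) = (h^2 + 3*I*h + 10)/(h - I)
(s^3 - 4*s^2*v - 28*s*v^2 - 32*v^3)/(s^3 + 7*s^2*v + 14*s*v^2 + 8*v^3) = (s^2 - 6*s*v - 16*v^2)/(s^2 + 5*s*v + 4*v^2)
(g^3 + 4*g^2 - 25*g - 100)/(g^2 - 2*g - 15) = (g^2 + 9*g + 20)/(g + 3)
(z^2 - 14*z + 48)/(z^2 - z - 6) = (-z^2 + 14*z - 48)/(-z^2 + z + 6)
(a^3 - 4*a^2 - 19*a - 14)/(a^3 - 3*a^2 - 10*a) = (a^2 - 6*a - 7)/(a*(a - 5))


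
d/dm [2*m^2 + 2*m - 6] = 4*m + 2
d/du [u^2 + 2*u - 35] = 2*u + 2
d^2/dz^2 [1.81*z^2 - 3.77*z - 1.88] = 3.62000000000000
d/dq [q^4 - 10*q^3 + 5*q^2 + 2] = 2*q*(2*q^2 - 15*q + 5)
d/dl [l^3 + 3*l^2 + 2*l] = 3*l^2 + 6*l + 2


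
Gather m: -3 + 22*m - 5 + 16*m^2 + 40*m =16*m^2 + 62*m - 8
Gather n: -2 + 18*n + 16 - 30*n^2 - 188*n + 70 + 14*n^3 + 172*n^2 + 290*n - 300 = 14*n^3 + 142*n^2 + 120*n - 216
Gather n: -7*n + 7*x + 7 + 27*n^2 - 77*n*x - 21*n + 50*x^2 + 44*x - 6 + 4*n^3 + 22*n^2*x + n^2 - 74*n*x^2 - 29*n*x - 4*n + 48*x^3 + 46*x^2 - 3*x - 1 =4*n^3 + n^2*(22*x + 28) + n*(-74*x^2 - 106*x - 32) + 48*x^3 + 96*x^2 + 48*x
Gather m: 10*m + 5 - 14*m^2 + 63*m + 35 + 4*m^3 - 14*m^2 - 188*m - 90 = 4*m^3 - 28*m^2 - 115*m - 50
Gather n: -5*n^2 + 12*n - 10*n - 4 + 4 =-5*n^2 + 2*n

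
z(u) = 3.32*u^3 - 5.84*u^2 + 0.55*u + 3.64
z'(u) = 9.96*u^2 - 11.68*u + 0.55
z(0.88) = 1.86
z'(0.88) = -2.02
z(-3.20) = -166.71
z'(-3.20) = 139.92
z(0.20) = 3.54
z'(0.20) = -1.39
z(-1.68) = -29.51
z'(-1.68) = 48.28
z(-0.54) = 1.12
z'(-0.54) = 9.76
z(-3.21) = -168.11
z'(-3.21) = 140.67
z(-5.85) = -864.11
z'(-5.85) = 409.73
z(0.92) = 1.79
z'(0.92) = -1.77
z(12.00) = 4906.24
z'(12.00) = 1294.63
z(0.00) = 3.64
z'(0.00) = 0.55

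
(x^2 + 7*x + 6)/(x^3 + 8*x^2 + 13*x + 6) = 1/(x + 1)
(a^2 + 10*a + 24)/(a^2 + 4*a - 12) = (a + 4)/(a - 2)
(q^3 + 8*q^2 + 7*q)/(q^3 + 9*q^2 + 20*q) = (q^2 + 8*q + 7)/(q^2 + 9*q + 20)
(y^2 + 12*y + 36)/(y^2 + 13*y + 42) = (y + 6)/(y + 7)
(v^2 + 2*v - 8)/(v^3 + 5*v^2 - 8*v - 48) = (v - 2)/(v^2 + v - 12)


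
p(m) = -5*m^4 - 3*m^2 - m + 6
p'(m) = -20*m^3 - 6*m - 1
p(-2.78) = -313.05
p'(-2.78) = 445.38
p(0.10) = 5.87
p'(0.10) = -1.62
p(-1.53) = -26.89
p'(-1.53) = 79.81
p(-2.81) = -326.62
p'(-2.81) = 459.62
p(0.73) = 2.25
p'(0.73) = -13.16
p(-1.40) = -17.69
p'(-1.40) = 62.28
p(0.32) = 5.32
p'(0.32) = -3.58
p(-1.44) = -20.28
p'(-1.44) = 67.36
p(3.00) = -429.00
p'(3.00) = -559.00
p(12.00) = -104118.00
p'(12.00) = -34633.00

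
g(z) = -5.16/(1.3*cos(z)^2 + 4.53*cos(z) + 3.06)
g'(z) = -5.16*(2.6*sin(z)*cos(z) + 4.53*sin(z))/(1.3*cos(z)^2 + 4.53*cos(z) + 3.06)^2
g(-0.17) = -0.59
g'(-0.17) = 0.08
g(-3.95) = -9.36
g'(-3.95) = -33.55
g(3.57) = -343.22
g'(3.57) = 20532.37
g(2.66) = -77.78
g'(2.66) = -1208.75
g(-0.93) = -0.83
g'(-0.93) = 0.65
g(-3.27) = 33.50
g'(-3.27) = -54.35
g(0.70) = -0.71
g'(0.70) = -0.41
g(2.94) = 39.58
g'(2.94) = -120.50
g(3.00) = 34.27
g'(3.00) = -62.84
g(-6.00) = -0.60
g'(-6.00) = -0.14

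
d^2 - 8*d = d*(d - 8)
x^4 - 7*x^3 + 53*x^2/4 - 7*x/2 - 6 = (x - 4)*(x - 2)*(x - 3/2)*(x + 1/2)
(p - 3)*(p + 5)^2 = p^3 + 7*p^2 - 5*p - 75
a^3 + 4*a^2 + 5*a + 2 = (a + 1)^2*(a + 2)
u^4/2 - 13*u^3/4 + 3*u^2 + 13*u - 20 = (u/2 + 1)*(u - 4)*(u - 5/2)*(u - 2)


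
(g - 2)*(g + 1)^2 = g^3 - 3*g - 2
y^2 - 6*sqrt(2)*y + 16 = (y - 4*sqrt(2))*(y - 2*sqrt(2))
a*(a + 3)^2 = a^3 + 6*a^2 + 9*a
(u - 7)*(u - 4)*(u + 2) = u^3 - 9*u^2 + 6*u + 56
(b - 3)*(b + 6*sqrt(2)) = b^2 - 3*b + 6*sqrt(2)*b - 18*sqrt(2)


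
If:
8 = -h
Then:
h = -8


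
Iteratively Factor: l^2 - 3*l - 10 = (l - 5)*(l + 2)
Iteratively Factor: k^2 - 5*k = (k - 5)*(k)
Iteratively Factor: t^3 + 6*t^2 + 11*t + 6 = (t + 2)*(t^2 + 4*t + 3) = (t + 2)*(t + 3)*(t + 1)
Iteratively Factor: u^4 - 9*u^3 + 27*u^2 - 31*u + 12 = (u - 1)*(u^3 - 8*u^2 + 19*u - 12) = (u - 1)^2*(u^2 - 7*u + 12) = (u - 4)*(u - 1)^2*(u - 3)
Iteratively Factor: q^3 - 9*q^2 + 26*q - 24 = (q - 3)*(q^2 - 6*q + 8) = (q - 3)*(q - 2)*(q - 4)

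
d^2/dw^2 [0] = 0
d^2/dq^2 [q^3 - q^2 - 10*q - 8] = 6*q - 2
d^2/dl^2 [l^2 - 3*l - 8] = 2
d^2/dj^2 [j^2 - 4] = 2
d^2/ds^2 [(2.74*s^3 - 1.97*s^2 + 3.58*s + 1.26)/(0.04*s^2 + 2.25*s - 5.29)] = (4.44089209850063e-16*s^4 + 29.268124*s^3 - 198.166116*s^2 + 465.284172*s - 11.744722)/(6.4e-5*s^6 + 0.0108*s^5 + 0.582108*s^4 + 8.534025*s^3 - 76.983783*s^2 + 188.892675*s - 148.035889)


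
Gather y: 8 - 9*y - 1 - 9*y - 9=-18*y - 2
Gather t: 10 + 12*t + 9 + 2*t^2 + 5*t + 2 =2*t^2 + 17*t + 21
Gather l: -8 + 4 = -4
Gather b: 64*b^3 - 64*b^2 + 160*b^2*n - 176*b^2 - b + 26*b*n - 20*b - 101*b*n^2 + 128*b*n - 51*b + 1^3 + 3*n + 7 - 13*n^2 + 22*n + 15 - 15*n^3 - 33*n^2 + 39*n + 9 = 64*b^3 + b^2*(160*n - 240) + b*(-101*n^2 + 154*n - 72) - 15*n^3 - 46*n^2 + 64*n + 32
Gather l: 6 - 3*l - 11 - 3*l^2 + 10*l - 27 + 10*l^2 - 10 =7*l^2 + 7*l - 42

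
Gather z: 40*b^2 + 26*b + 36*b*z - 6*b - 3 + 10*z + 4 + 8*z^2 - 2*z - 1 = 40*b^2 + 20*b + 8*z^2 + z*(36*b + 8)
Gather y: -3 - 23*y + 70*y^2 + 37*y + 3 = 70*y^2 + 14*y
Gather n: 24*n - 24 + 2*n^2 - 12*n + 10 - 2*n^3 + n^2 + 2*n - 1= -2*n^3 + 3*n^2 + 14*n - 15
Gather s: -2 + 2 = 0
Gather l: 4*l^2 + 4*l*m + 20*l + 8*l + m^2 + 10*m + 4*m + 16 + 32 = 4*l^2 + l*(4*m + 28) + m^2 + 14*m + 48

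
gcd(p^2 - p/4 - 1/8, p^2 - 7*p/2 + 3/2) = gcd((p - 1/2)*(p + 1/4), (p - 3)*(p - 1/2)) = p - 1/2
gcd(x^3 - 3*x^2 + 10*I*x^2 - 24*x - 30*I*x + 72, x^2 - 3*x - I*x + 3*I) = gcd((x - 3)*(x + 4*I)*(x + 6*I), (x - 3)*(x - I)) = x - 3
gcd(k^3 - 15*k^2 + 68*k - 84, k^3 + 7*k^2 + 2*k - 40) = k - 2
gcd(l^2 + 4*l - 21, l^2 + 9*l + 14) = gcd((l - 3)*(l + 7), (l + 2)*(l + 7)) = l + 7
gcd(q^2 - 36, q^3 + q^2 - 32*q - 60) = q - 6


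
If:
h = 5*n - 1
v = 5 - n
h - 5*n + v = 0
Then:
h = 19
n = 4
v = 1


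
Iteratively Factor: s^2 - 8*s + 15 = (s - 5)*(s - 3)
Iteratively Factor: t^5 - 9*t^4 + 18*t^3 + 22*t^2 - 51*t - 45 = (t - 3)*(t^4 - 6*t^3 + 22*t + 15) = (t - 5)*(t - 3)*(t^3 - t^2 - 5*t - 3) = (t - 5)*(t - 3)*(t + 1)*(t^2 - 2*t - 3) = (t - 5)*(t - 3)^2*(t + 1)*(t + 1)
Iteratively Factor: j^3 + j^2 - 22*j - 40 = (j + 2)*(j^2 - j - 20) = (j - 5)*(j + 2)*(j + 4)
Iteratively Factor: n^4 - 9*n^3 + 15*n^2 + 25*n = (n - 5)*(n^3 - 4*n^2 - 5*n) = n*(n - 5)*(n^2 - 4*n - 5) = n*(n - 5)*(n + 1)*(n - 5)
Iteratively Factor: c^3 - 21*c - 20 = (c + 4)*(c^2 - 4*c - 5) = (c - 5)*(c + 4)*(c + 1)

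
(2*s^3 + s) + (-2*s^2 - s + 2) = 2*s^3 - 2*s^2 + 2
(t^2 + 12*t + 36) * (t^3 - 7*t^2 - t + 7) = t^5 + 5*t^4 - 49*t^3 - 257*t^2 + 48*t + 252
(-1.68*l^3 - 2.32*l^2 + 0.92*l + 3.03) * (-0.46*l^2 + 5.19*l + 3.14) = 0.7728*l^5 - 7.652*l^4 - 17.7392*l^3 - 3.9038*l^2 + 18.6145*l + 9.5142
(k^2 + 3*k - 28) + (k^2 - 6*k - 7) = 2*k^2 - 3*k - 35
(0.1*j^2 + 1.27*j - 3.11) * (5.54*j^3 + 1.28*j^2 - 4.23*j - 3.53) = 0.554*j^5 + 7.1638*j^4 - 16.0268*j^3 - 9.7059*j^2 + 8.6722*j + 10.9783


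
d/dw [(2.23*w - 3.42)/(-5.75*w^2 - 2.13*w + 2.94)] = (12.8225*w^2 - 39.33*w - 0.7284)/(33.0625*w^4 + 24.495*w^3 - 29.2731*w^2 - 12.5244*w + 8.6436)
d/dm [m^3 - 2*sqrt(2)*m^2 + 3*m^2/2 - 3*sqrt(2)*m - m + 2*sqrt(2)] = 3*m^2 - 4*sqrt(2)*m + 3*m - 3*sqrt(2) - 1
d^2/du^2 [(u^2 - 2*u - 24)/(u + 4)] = 0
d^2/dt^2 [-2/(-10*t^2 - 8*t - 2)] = 2*(-25*t^2 - 20*t + 4*(5*t + 2)^2 - 5)/(5*t^2 + 4*t + 1)^3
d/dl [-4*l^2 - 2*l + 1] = -8*l - 2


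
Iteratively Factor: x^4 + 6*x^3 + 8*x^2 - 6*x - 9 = (x + 3)*(x^3 + 3*x^2 - x - 3) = (x - 1)*(x + 3)*(x^2 + 4*x + 3) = (x - 1)*(x + 1)*(x + 3)*(x + 3)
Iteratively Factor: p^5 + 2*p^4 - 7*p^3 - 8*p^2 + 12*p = (p - 1)*(p^4 + 3*p^3 - 4*p^2 - 12*p) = p*(p - 1)*(p^3 + 3*p^2 - 4*p - 12) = p*(p - 2)*(p - 1)*(p^2 + 5*p + 6) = p*(p - 2)*(p - 1)*(p + 2)*(p + 3)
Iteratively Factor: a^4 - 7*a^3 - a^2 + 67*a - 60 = (a - 1)*(a^3 - 6*a^2 - 7*a + 60) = (a - 4)*(a - 1)*(a^2 - 2*a - 15) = (a - 5)*(a - 4)*(a - 1)*(a + 3)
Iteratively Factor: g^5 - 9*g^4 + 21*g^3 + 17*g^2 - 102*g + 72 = (g - 4)*(g^4 - 5*g^3 + g^2 + 21*g - 18) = (g - 4)*(g + 2)*(g^3 - 7*g^2 + 15*g - 9) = (g - 4)*(g - 3)*(g + 2)*(g^2 - 4*g + 3) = (g - 4)*(g - 3)^2*(g + 2)*(g - 1)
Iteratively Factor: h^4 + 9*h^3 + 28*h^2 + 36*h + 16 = (h + 2)*(h^3 + 7*h^2 + 14*h + 8) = (h + 2)*(h + 4)*(h^2 + 3*h + 2) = (h + 2)^2*(h + 4)*(h + 1)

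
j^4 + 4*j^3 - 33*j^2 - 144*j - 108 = (j - 6)*(j + 1)*(j + 3)*(j + 6)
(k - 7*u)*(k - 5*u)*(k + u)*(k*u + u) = k^4*u - 11*k^3*u^2 + k^3*u + 23*k^2*u^3 - 11*k^2*u^2 + 35*k*u^4 + 23*k*u^3 + 35*u^4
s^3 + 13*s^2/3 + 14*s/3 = s*(s + 2)*(s + 7/3)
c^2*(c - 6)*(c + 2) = c^4 - 4*c^3 - 12*c^2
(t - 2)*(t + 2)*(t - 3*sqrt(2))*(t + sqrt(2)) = t^4 - 2*sqrt(2)*t^3 - 10*t^2 + 8*sqrt(2)*t + 24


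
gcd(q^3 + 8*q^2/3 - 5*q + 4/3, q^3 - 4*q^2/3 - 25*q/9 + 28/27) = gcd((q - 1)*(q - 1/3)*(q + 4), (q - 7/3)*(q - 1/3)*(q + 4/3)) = q - 1/3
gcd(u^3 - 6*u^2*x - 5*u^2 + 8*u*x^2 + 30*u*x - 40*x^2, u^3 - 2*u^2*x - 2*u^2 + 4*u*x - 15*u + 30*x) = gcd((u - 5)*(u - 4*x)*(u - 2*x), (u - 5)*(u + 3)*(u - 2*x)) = -u^2 + 2*u*x + 5*u - 10*x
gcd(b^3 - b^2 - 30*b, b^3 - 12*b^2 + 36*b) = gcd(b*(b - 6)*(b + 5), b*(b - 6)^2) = b^2 - 6*b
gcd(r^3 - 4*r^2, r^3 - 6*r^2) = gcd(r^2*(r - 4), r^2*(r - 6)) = r^2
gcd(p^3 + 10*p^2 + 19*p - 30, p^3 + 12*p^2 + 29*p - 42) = p^2 + 5*p - 6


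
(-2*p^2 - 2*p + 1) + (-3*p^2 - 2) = -5*p^2 - 2*p - 1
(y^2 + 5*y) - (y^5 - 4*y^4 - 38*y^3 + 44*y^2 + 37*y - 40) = -y^5 + 4*y^4 + 38*y^3 - 43*y^2 - 32*y + 40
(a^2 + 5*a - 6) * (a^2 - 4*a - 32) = a^4 + a^3 - 58*a^2 - 136*a + 192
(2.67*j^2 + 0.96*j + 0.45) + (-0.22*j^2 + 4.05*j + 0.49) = 2.45*j^2 + 5.01*j + 0.94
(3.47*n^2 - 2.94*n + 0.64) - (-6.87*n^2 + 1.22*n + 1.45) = 10.34*n^2 - 4.16*n - 0.81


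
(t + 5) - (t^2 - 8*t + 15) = -t^2 + 9*t - 10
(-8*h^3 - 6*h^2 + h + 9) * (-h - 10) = 8*h^4 + 86*h^3 + 59*h^2 - 19*h - 90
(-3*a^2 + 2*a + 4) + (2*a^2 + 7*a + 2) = -a^2 + 9*a + 6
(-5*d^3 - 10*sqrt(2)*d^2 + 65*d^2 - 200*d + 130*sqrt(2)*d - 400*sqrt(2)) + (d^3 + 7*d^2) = -4*d^3 - 10*sqrt(2)*d^2 + 72*d^2 - 200*d + 130*sqrt(2)*d - 400*sqrt(2)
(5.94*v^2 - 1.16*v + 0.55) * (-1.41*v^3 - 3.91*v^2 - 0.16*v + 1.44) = -8.3754*v^5 - 21.5898*v^4 + 2.8097*v^3 + 6.5887*v^2 - 1.7584*v + 0.792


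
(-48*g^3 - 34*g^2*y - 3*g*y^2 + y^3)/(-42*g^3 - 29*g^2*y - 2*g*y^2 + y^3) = (-8*g + y)/(-7*g + y)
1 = 1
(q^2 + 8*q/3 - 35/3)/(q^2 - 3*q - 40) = (q - 7/3)/(q - 8)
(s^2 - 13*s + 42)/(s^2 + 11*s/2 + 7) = 2*(s^2 - 13*s + 42)/(2*s^2 + 11*s + 14)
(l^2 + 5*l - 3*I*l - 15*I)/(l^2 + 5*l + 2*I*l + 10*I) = (l - 3*I)/(l + 2*I)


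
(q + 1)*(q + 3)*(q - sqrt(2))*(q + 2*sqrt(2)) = q^4 + sqrt(2)*q^3 + 4*q^3 - q^2 + 4*sqrt(2)*q^2 - 16*q + 3*sqrt(2)*q - 12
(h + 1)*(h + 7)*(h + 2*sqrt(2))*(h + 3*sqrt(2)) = h^4 + 5*sqrt(2)*h^3 + 8*h^3 + 19*h^2 + 40*sqrt(2)*h^2 + 35*sqrt(2)*h + 96*h + 84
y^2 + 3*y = y*(y + 3)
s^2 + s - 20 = (s - 4)*(s + 5)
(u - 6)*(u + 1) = u^2 - 5*u - 6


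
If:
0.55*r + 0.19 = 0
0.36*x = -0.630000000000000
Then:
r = -0.35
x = -1.75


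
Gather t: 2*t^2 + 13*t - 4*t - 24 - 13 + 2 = 2*t^2 + 9*t - 35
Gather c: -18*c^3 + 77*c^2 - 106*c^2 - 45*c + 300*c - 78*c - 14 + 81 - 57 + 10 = -18*c^3 - 29*c^2 + 177*c + 20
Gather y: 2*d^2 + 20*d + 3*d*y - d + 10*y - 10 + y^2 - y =2*d^2 + 19*d + y^2 + y*(3*d + 9) - 10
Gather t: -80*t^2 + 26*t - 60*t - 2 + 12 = -80*t^2 - 34*t + 10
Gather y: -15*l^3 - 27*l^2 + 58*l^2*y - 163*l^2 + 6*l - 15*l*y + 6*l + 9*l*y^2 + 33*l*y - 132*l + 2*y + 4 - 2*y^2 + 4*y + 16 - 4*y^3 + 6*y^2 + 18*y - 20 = -15*l^3 - 190*l^2 - 120*l - 4*y^3 + y^2*(9*l + 4) + y*(58*l^2 + 18*l + 24)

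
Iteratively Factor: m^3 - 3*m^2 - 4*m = (m - 4)*(m^2 + m) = (m - 4)*(m + 1)*(m)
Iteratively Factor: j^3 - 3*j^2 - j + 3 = (j - 3)*(j^2 - 1) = (j - 3)*(j + 1)*(j - 1)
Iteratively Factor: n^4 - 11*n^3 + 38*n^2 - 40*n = (n - 5)*(n^3 - 6*n^2 + 8*n) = (n - 5)*(n - 4)*(n^2 - 2*n) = (n - 5)*(n - 4)*(n - 2)*(n)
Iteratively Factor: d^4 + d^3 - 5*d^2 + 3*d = (d - 1)*(d^3 + 2*d^2 - 3*d) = (d - 1)*(d + 3)*(d^2 - d) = (d - 1)^2*(d + 3)*(d)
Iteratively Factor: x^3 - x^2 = (x)*(x^2 - x) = x*(x - 1)*(x)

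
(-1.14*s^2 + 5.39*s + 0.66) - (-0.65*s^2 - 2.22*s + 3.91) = -0.49*s^2 + 7.61*s - 3.25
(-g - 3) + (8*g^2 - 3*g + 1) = 8*g^2 - 4*g - 2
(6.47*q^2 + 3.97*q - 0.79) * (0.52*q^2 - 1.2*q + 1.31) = 3.3644*q^4 - 5.6996*q^3 + 3.3009*q^2 + 6.1487*q - 1.0349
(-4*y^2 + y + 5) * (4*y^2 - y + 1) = -16*y^4 + 8*y^3 + 15*y^2 - 4*y + 5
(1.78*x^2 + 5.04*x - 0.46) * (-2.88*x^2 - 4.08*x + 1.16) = -5.1264*x^4 - 21.7776*x^3 - 17.1736*x^2 + 7.7232*x - 0.5336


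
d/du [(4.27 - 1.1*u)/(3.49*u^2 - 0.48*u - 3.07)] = (3.839*u^2 - 29.8046*u + 5.4266)/(12.1801*u^4 - 3.3504*u^3 - 21.1982*u^2 + 2.9472*u + 9.4249)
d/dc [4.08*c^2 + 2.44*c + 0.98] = 8.16*c + 2.44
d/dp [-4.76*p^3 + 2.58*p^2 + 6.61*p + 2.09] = -14.28*p^2 + 5.16*p + 6.61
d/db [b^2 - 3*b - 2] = 2*b - 3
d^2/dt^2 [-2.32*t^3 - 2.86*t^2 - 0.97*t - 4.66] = -13.92*t - 5.72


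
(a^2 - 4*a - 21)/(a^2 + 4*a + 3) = (a - 7)/(a + 1)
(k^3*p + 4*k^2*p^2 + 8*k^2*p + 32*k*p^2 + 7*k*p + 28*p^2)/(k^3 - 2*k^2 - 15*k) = p*(k^3 + 4*k^2*p + 8*k^2 + 32*k*p + 7*k + 28*p)/(k*(k^2 - 2*k - 15))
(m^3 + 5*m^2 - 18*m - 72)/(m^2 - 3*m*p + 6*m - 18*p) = (-m^2 + m + 12)/(-m + 3*p)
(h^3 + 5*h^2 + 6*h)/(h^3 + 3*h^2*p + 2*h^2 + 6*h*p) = (h + 3)/(h + 3*p)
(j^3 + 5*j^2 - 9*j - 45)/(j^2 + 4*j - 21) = (j^2 + 8*j + 15)/(j + 7)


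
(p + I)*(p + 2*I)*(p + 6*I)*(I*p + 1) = I*p^4 - 8*p^3 - 11*I*p^2 - 8*p - 12*I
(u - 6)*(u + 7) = u^2 + u - 42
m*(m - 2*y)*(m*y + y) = m^3*y - 2*m^2*y^2 + m^2*y - 2*m*y^2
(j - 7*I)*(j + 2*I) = j^2 - 5*I*j + 14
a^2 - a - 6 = (a - 3)*(a + 2)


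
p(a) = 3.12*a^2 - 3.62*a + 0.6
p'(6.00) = 33.82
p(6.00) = 91.20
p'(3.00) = 15.10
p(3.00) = 17.82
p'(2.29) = 10.67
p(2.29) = 8.67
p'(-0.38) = -5.99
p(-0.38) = 2.43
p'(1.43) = 5.30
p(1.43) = 1.80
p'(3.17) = 16.16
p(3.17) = 20.48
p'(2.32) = 10.86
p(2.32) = 8.99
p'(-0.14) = -4.49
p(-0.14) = 1.17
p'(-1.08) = -10.36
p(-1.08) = 8.15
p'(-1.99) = -16.04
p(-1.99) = 20.16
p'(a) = 6.24*a - 3.62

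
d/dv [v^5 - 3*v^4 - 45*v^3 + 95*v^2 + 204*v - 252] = 5*v^4 - 12*v^3 - 135*v^2 + 190*v + 204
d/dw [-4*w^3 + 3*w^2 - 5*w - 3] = -12*w^2 + 6*w - 5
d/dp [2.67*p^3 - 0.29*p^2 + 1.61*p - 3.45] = 8.01*p^2 - 0.58*p + 1.61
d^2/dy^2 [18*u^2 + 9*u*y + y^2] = 2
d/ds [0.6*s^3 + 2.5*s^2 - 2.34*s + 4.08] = 1.8*s^2 + 5.0*s - 2.34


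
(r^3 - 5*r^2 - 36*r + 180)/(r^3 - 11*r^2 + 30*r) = (r + 6)/r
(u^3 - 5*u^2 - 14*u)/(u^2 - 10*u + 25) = u*(u^2 - 5*u - 14)/(u^2 - 10*u + 25)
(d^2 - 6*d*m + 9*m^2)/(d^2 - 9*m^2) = (d - 3*m)/(d + 3*m)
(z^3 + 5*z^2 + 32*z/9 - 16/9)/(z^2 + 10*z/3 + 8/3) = (3*z^2 + 11*z - 4)/(3*(z + 2))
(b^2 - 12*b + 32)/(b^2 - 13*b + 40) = (b - 4)/(b - 5)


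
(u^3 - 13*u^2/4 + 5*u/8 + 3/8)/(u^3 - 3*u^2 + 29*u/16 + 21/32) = 4*(2*u^2 - 7*u + 3)/(8*u^2 - 26*u + 21)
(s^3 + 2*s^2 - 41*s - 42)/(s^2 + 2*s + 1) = (s^2 + s - 42)/(s + 1)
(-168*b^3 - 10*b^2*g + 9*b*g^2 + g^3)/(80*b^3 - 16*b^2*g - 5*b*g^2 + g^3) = (-42*b^2 - 13*b*g - g^2)/(20*b^2 + b*g - g^2)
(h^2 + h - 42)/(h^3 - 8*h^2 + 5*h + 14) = (h^2 + h - 42)/(h^3 - 8*h^2 + 5*h + 14)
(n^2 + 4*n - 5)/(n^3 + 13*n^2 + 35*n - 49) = (n + 5)/(n^2 + 14*n + 49)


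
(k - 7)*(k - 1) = k^2 - 8*k + 7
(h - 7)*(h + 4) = h^2 - 3*h - 28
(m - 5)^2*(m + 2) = m^3 - 8*m^2 + 5*m + 50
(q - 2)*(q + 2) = q^2 - 4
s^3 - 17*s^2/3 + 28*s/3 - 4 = (s - 3)*(s - 2)*(s - 2/3)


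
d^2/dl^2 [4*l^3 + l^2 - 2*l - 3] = 24*l + 2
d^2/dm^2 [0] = 0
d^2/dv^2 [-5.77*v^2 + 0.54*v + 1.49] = -11.5400000000000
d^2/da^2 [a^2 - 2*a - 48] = 2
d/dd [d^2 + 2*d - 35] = 2*d + 2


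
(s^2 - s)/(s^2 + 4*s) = (s - 1)/(s + 4)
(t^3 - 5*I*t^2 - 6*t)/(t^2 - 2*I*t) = t - 3*I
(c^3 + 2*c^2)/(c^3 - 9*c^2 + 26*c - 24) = c^2*(c + 2)/(c^3 - 9*c^2 + 26*c - 24)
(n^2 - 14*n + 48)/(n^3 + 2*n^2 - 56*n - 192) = (n - 6)/(n^2 + 10*n + 24)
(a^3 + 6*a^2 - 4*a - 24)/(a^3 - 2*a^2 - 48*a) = (a^2 - 4)/(a*(a - 8))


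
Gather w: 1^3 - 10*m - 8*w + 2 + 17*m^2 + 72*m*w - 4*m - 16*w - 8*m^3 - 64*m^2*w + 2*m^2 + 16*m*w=-8*m^3 + 19*m^2 - 14*m + w*(-64*m^2 + 88*m - 24) + 3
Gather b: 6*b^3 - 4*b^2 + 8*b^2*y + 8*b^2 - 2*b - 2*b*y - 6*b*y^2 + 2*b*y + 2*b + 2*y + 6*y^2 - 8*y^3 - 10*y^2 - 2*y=6*b^3 + b^2*(8*y + 4) - 6*b*y^2 - 8*y^3 - 4*y^2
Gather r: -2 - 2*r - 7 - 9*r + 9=-11*r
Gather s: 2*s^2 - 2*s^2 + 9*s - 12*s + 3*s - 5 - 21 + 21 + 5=0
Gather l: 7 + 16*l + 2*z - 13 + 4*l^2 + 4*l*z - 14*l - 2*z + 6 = 4*l^2 + l*(4*z + 2)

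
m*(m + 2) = m^2 + 2*m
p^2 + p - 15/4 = (p - 3/2)*(p + 5/2)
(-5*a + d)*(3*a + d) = -15*a^2 - 2*a*d + d^2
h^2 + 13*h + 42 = (h + 6)*(h + 7)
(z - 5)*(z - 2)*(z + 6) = z^3 - z^2 - 32*z + 60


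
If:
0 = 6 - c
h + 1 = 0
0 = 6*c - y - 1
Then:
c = 6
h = -1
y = 35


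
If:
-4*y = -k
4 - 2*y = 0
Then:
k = 8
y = 2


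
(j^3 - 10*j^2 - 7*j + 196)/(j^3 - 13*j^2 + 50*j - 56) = (j^2 - 3*j - 28)/(j^2 - 6*j + 8)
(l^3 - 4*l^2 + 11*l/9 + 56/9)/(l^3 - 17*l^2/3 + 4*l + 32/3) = (l - 7/3)/(l - 4)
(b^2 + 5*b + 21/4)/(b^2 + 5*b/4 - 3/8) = 2*(2*b + 7)/(4*b - 1)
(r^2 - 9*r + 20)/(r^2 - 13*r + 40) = (r - 4)/(r - 8)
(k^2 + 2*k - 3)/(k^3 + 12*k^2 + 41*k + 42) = (k - 1)/(k^2 + 9*k + 14)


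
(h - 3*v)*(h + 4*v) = h^2 + h*v - 12*v^2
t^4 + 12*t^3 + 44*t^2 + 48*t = t*(t + 2)*(t + 4)*(t + 6)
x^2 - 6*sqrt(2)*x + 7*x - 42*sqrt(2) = (x + 7)*(x - 6*sqrt(2))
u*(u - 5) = u^2 - 5*u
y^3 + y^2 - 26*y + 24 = (y - 4)*(y - 1)*(y + 6)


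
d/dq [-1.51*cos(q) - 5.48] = 1.51*sin(q)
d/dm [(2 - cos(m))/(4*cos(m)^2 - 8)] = (sin(m)^2 + 4*cos(m) - 3)*sin(m)/(4*(cos(m)^2 - 2)^2)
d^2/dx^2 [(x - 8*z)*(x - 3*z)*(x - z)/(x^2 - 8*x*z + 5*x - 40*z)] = 2*(3*z^2 + 20*z + 25)/(x^3 + 15*x^2 + 75*x + 125)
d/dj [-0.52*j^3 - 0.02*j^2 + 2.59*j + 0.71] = -1.56*j^2 - 0.04*j + 2.59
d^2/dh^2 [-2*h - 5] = 0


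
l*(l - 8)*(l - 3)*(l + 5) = l^4 - 6*l^3 - 31*l^2 + 120*l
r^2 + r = r*(r + 1)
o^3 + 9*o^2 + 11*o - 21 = (o - 1)*(o + 3)*(o + 7)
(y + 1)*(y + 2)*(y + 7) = y^3 + 10*y^2 + 23*y + 14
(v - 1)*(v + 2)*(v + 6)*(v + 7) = v^4 + 14*v^3 + 53*v^2 + 16*v - 84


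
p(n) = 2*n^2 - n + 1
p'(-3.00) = -13.00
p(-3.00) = 22.00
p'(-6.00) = -25.00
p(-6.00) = 79.00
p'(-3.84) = -16.36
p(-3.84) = 34.33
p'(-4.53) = -19.12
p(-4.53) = 46.57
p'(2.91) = 10.64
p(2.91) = 15.03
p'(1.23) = 3.92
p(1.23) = 2.80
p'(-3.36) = -14.44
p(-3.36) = 26.94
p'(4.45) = 16.80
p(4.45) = 36.16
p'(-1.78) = -8.12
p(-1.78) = 9.12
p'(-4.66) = -19.64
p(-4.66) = 49.09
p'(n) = 4*n - 1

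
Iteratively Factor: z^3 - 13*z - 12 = (z - 4)*(z^2 + 4*z + 3) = (z - 4)*(z + 1)*(z + 3)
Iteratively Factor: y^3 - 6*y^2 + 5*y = (y - 1)*(y^2 - 5*y) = y*(y - 1)*(y - 5)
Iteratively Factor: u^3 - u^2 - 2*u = (u - 2)*(u^2 + u) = (u - 2)*(u + 1)*(u)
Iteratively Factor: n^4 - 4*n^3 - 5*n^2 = (n - 5)*(n^3 + n^2) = (n - 5)*(n + 1)*(n^2) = n*(n - 5)*(n + 1)*(n)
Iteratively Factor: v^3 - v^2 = (v - 1)*(v^2) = v*(v - 1)*(v)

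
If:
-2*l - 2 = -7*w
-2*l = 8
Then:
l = -4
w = -6/7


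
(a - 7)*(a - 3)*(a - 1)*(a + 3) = a^4 - 8*a^3 - 2*a^2 + 72*a - 63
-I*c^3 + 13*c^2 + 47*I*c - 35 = (c + 5*I)*(c + 7*I)*(-I*c + 1)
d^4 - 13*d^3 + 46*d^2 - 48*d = d*(d - 8)*(d - 3)*(d - 2)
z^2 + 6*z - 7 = (z - 1)*(z + 7)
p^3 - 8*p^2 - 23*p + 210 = (p - 7)*(p - 6)*(p + 5)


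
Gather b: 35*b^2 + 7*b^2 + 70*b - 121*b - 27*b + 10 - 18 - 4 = 42*b^2 - 78*b - 12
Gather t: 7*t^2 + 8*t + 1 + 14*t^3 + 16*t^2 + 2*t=14*t^3 + 23*t^2 + 10*t + 1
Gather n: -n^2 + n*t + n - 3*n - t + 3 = -n^2 + n*(t - 2) - t + 3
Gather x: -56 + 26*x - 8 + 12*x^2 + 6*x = 12*x^2 + 32*x - 64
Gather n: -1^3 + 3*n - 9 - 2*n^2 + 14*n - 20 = -2*n^2 + 17*n - 30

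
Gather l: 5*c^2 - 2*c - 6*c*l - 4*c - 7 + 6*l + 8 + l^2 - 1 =5*c^2 - 6*c + l^2 + l*(6 - 6*c)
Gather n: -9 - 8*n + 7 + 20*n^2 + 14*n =20*n^2 + 6*n - 2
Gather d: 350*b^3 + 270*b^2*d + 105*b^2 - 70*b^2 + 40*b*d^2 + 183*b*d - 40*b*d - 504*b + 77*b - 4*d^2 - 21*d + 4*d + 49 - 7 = 350*b^3 + 35*b^2 - 427*b + d^2*(40*b - 4) + d*(270*b^2 + 143*b - 17) + 42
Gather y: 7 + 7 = 14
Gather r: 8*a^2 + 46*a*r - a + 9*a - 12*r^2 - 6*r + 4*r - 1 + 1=8*a^2 + 8*a - 12*r^2 + r*(46*a - 2)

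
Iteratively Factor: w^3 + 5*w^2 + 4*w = (w + 1)*(w^2 + 4*w) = (w + 1)*(w + 4)*(w)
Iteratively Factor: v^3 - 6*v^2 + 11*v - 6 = (v - 3)*(v^2 - 3*v + 2) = (v - 3)*(v - 1)*(v - 2)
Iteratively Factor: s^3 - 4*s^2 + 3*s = (s - 1)*(s^2 - 3*s) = (s - 3)*(s - 1)*(s)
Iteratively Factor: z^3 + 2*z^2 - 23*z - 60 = (z - 5)*(z^2 + 7*z + 12) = (z - 5)*(z + 3)*(z + 4)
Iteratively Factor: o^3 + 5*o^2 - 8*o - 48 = (o + 4)*(o^2 + o - 12) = (o + 4)^2*(o - 3)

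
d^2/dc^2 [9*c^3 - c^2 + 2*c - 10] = 54*c - 2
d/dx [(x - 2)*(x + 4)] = 2*x + 2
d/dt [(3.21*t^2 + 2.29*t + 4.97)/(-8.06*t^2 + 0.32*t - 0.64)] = (19.4846*t^2 + 76.0076*t - 3.056)/(64.9636*t^4 - 5.1584*t^3 + 10.4192*t^2 - 0.4096*t + 0.4096)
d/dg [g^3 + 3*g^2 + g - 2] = 3*g^2 + 6*g + 1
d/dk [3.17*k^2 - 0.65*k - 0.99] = 6.34*k - 0.65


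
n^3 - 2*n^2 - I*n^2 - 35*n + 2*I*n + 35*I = (n - 7)*(n + 5)*(n - I)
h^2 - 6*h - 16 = (h - 8)*(h + 2)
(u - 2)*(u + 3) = u^2 + u - 6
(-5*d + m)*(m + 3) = -5*d*m - 15*d + m^2 + 3*m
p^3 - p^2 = p^2*(p - 1)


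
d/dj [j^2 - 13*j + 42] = 2*j - 13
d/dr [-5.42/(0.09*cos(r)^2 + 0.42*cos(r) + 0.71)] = -(0.9756*cos(r) + 2.2764)*sin(r)/(0.09*cos(r)^2 + 0.42*cos(r) + 0.71)^2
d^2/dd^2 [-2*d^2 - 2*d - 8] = -4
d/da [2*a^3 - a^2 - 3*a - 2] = 6*a^2 - 2*a - 3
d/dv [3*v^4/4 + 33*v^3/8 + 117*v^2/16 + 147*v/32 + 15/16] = 3*v^3 + 99*v^2/8 + 117*v/8 + 147/32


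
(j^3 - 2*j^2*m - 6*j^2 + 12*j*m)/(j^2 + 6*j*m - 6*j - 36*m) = j*(j - 2*m)/(j + 6*m)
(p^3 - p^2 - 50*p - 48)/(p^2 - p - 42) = (p^2 - 7*p - 8)/(p - 7)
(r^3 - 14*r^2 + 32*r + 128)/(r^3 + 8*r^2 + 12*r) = (r^2 - 16*r + 64)/(r*(r + 6))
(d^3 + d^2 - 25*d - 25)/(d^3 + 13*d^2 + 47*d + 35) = (d - 5)/(d + 7)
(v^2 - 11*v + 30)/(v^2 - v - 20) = (v - 6)/(v + 4)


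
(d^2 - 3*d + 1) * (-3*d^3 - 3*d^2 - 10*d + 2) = -3*d^5 + 6*d^4 - 4*d^3 + 29*d^2 - 16*d + 2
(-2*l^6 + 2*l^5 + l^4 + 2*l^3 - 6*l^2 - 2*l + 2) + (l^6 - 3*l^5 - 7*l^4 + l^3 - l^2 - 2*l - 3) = -l^6 - l^5 - 6*l^4 + 3*l^3 - 7*l^2 - 4*l - 1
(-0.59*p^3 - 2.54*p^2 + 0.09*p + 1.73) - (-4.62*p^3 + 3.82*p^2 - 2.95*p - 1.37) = 4.03*p^3 - 6.36*p^2 + 3.04*p + 3.1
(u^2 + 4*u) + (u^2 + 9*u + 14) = 2*u^2 + 13*u + 14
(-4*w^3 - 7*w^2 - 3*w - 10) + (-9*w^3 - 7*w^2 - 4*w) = -13*w^3 - 14*w^2 - 7*w - 10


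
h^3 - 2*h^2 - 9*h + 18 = (h - 3)*(h - 2)*(h + 3)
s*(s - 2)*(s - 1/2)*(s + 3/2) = s^4 - s^3 - 11*s^2/4 + 3*s/2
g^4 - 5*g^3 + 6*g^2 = g^2*(g - 3)*(g - 2)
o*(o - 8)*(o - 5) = o^3 - 13*o^2 + 40*o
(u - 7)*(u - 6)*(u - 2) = u^3 - 15*u^2 + 68*u - 84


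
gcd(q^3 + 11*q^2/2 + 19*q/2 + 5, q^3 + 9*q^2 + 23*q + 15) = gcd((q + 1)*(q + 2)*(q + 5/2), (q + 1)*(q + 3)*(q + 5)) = q + 1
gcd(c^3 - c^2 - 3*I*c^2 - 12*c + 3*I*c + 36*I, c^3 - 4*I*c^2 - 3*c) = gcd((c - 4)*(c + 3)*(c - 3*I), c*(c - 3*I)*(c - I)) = c - 3*I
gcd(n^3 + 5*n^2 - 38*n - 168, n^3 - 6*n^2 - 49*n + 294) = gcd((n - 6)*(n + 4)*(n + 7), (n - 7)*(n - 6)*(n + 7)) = n^2 + n - 42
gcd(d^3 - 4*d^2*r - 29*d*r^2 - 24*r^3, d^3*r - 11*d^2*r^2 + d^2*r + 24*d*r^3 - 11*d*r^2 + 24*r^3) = -d + 8*r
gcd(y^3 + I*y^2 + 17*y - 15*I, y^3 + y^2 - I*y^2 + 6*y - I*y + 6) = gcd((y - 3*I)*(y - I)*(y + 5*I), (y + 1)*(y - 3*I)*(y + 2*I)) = y - 3*I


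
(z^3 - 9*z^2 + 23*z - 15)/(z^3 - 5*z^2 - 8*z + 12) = (z^2 - 8*z + 15)/(z^2 - 4*z - 12)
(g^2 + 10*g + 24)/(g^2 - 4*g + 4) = (g^2 + 10*g + 24)/(g^2 - 4*g + 4)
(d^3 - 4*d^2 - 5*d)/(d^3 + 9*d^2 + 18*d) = (d^2 - 4*d - 5)/(d^2 + 9*d + 18)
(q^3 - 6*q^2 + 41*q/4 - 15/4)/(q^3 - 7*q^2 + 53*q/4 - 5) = (q - 3)/(q - 4)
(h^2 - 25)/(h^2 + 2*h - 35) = (h + 5)/(h + 7)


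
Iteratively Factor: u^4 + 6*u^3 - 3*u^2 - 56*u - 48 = (u - 3)*(u^3 + 9*u^2 + 24*u + 16) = (u - 3)*(u + 1)*(u^2 + 8*u + 16) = (u - 3)*(u + 1)*(u + 4)*(u + 4)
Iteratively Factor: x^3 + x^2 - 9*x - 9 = (x - 3)*(x^2 + 4*x + 3) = (x - 3)*(x + 1)*(x + 3)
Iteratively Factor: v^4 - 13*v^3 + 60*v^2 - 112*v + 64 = (v - 1)*(v^3 - 12*v^2 + 48*v - 64) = (v - 4)*(v - 1)*(v^2 - 8*v + 16) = (v - 4)^2*(v - 1)*(v - 4)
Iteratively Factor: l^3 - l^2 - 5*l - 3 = (l - 3)*(l^2 + 2*l + 1) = (l - 3)*(l + 1)*(l + 1)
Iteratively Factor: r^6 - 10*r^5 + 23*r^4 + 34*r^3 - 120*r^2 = (r - 4)*(r^5 - 6*r^4 - r^3 + 30*r^2) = (r - 5)*(r - 4)*(r^4 - r^3 - 6*r^2) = r*(r - 5)*(r - 4)*(r^3 - r^2 - 6*r) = r*(r - 5)*(r - 4)*(r + 2)*(r^2 - 3*r) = r^2*(r - 5)*(r - 4)*(r + 2)*(r - 3)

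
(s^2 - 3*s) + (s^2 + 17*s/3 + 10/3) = 2*s^2 + 8*s/3 + 10/3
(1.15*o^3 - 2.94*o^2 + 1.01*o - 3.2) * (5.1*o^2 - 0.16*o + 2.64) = 5.865*o^5 - 15.178*o^4 + 8.6574*o^3 - 24.2432*o^2 + 3.1784*o - 8.448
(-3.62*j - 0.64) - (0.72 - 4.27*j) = 0.649999999999999*j - 1.36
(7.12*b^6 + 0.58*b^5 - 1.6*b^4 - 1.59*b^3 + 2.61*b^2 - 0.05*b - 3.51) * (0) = 0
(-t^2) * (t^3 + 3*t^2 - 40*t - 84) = -t^5 - 3*t^4 + 40*t^3 + 84*t^2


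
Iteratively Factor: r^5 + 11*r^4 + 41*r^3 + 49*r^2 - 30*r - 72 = (r + 3)*(r^4 + 8*r^3 + 17*r^2 - 2*r - 24) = (r + 3)^2*(r^3 + 5*r^2 + 2*r - 8) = (r - 1)*(r + 3)^2*(r^2 + 6*r + 8) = (r - 1)*(r + 3)^2*(r + 4)*(r + 2)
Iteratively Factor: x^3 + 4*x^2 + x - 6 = (x - 1)*(x^2 + 5*x + 6) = (x - 1)*(x + 2)*(x + 3)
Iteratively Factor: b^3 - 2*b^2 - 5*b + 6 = (b - 3)*(b^2 + b - 2) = (b - 3)*(b + 2)*(b - 1)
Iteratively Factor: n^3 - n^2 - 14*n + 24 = (n - 2)*(n^2 + n - 12) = (n - 2)*(n + 4)*(n - 3)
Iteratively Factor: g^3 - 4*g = (g + 2)*(g^2 - 2*g) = (g - 2)*(g + 2)*(g)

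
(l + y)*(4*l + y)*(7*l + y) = 28*l^3 + 39*l^2*y + 12*l*y^2 + y^3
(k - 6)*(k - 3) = k^2 - 9*k + 18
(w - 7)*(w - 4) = w^2 - 11*w + 28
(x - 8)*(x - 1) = x^2 - 9*x + 8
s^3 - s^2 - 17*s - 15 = (s - 5)*(s + 1)*(s + 3)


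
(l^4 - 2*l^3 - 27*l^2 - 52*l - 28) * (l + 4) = l^5 + 2*l^4 - 35*l^3 - 160*l^2 - 236*l - 112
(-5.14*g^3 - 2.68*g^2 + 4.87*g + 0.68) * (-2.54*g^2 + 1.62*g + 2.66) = 13.0556*g^5 - 1.5196*g^4 - 30.3838*g^3 - 0.9666*g^2 + 14.0558*g + 1.8088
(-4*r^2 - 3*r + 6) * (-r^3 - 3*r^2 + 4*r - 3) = 4*r^5 + 15*r^4 - 13*r^3 - 18*r^2 + 33*r - 18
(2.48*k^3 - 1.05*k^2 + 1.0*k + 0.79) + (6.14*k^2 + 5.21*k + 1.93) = 2.48*k^3 + 5.09*k^2 + 6.21*k + 2.72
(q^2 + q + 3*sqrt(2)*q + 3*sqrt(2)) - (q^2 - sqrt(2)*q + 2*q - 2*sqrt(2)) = -q + 4*sqrt(2)*q + 5*sqrt(2)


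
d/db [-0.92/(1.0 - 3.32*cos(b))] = 3.0544*sin(b)/(3.32*cos(b) - 1.0)^2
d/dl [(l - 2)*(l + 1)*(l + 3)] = 3*l^2 + 4*l - 5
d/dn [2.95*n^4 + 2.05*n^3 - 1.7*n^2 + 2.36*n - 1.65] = 11.8*n^3 + 6.15*n^2 - 3.4*n + 2.36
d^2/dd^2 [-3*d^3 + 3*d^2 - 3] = 6 - 18*d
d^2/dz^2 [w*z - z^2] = -2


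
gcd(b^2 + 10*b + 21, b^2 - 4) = 1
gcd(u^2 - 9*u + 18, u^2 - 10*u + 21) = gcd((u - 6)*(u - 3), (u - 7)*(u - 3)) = u - 3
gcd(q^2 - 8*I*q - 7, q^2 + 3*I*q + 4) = q - I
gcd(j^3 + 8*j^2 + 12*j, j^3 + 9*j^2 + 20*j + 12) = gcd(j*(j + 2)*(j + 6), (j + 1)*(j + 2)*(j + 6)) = j^2 + 8*j + 12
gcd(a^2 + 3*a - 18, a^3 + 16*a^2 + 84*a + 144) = a + 6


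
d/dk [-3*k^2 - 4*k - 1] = -6*k - 4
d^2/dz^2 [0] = 0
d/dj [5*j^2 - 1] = 10*j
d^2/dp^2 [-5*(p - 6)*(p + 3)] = -10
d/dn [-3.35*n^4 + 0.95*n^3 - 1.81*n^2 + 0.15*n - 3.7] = -13.4*n^3 + 2.85*n^2 - 3.62*n + 0.15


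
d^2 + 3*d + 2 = (d + 1)*(d + 2)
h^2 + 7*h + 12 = (h + 3)*(h + 4)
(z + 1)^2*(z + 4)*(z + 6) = z^4 + 12*z^3 + 45*z^2 + 58*z + 24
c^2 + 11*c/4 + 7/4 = (c + 1)*(c + 7/4)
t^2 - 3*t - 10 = (t - 5)*(t + 2)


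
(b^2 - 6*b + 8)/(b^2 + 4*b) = (b^2 - 6*b + 8)/(b*(b + 4))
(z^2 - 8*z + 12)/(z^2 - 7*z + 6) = (z - 2)/(z - 1)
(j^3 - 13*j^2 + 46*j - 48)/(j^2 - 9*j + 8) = (j^2 - 5*j + 6)/(j - 1)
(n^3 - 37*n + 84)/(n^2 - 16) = (n^2 + 4*n - 21)/(n + 4)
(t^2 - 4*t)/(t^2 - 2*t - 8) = t/(t + 2)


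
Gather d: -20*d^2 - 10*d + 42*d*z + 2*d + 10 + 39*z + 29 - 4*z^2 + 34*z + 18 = -20*d^2 + d*(42*z - 8) - 4*z^2 + 73*z + 57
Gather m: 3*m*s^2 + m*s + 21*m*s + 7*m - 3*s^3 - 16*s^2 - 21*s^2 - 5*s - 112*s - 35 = m*(3*s^2 + 22*s + 7) - 3*s^3 - 37*s^2 - 117*s - 35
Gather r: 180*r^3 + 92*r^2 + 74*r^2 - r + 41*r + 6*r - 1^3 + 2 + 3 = 180*r^3 + 166*r^2 + 46*r + 4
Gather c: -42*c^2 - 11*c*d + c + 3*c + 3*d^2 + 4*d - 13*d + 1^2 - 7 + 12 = -42*c^2 + c*(4 - 11*d) + 3*d^2 - 9*d + 6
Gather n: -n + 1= 1 - n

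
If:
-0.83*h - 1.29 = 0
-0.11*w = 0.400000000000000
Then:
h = -1.55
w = -3.64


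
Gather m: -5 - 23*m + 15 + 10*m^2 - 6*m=10*m^2 - 29*m + 10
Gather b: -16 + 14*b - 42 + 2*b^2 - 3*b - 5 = 2*b^2 + 11*b - 63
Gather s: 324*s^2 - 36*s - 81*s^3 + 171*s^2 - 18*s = -81*s^3 + 495*s^2 - 54*s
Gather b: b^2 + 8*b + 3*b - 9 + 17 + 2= b^2 + 11*b + 10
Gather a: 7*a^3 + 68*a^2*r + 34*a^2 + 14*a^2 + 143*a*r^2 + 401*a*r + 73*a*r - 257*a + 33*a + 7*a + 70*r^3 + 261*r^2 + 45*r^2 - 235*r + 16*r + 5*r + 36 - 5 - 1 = 7*a^3 + a^2*(68*r + 48) + a*(143*r^2 + 474*r - 217) + 70*r^3 + 306*r^2 - 214*r + 30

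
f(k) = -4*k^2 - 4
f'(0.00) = 0.00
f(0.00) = -4.00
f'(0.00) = 0.00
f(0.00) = -4.00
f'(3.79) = -30.32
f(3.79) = -61.46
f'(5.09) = -40.72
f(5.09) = -107.63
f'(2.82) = -22.56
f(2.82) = -35.81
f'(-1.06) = 8.48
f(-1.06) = -8.49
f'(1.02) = -8.16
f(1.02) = -8.16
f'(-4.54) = 36.32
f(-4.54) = -86.45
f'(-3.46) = 27.68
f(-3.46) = -51.89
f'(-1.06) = 8.48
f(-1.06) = -8.49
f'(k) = -8*k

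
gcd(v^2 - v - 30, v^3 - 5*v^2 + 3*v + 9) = 1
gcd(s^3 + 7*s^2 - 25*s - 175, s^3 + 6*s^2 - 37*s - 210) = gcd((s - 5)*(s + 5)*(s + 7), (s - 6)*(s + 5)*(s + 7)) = s^2 + 12*s + 35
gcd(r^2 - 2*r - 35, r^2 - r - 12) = 1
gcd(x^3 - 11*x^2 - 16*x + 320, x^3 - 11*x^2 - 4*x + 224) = x - 8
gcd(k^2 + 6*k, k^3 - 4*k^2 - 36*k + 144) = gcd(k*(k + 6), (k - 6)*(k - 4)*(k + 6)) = k + 6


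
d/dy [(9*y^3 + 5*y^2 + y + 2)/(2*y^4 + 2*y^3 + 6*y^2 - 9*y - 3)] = (-18*y^6 - 20*y^5 + 38*y^4 - 182*y^3 - 144*y^2 - 54*y + 15)/(4*y^8 + 8*y^7 + 28*y^6 - 12*y^5 - 12*y^4 - 120*y^3 + 45*y^2 + 54*y + 9)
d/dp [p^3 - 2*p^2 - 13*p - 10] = 3*p^2 - 4*p - 13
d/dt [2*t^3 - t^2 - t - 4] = 6*t^2 - 2*t - 1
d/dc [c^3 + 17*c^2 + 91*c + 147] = 3*c^2 + 34*c + 91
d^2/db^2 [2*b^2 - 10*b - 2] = 4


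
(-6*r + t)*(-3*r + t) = 18*r^2 - 9*r*t + t^2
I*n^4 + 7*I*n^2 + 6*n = n*(n - 2*I)*(n + 3*I)*(I*n + 1)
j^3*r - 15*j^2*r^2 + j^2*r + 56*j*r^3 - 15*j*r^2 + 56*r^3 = (j - 8*r)*(j - 7*r)*(j*r + r)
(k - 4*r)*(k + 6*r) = k^2 + 2*k*r - 24*r^2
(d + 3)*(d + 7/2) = d^2 + 13*d/2 + 21/2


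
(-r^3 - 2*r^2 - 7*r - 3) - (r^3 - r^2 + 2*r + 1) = -2*r^3 - r^2 - 9*r - 4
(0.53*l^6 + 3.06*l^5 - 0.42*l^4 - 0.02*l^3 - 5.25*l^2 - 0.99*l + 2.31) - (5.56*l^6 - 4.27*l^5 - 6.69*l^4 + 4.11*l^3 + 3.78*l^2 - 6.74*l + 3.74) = -5.03*l^6 + 7.33*l^5 + 6.27*l^4 - 4.13*l^3 - 9.03*l^2 + 5.75*l - 1.43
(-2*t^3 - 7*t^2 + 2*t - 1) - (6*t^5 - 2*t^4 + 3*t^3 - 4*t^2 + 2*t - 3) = -6*t^5 + 2*t^4 - 5*t^3 - 3*t^2 + 2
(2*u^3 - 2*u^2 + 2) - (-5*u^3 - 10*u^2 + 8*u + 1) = 7*u^3 + 8*u^2 - 8*u + 1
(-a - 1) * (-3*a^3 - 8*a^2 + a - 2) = 3*a^4 + 11*a^3 + 7*a^2 + a + 2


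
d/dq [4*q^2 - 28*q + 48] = 8*q - 28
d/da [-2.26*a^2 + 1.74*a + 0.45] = 1.74 - 4.52*a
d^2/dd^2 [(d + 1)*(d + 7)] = 2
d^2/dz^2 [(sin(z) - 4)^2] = 8*sin(z) + 2*cos(2*z)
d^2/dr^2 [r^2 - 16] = 2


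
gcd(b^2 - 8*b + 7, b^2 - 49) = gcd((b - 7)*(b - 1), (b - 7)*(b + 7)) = b - 7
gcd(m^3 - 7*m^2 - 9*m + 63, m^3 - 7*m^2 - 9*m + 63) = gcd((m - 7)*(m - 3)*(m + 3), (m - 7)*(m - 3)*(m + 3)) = m^3 - 7*m^2 - 9*m + 63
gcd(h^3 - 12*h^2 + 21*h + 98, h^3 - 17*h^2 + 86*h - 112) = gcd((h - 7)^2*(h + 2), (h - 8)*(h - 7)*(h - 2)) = h - 7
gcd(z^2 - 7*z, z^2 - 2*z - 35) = z - 7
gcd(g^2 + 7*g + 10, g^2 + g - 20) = g + 5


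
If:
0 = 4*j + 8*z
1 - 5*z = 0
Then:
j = -2/5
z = 1/5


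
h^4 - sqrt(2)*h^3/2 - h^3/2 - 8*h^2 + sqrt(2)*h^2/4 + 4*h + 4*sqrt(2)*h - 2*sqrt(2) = (h - 1/2)*(h - 2*sqrt(2))*(h - sqrt(2)/2)*(h + 2*sqrt(2))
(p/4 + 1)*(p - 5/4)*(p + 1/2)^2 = p^4/4 + 15*p^3/16 - p^2/2 - 69*p/64 - 5/16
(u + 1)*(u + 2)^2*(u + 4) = u^4 + 9*u^3 + 28*u^2 + 36*u + 16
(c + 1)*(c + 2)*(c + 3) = c^3 + 6*c^2 + 11*c + 6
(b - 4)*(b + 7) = b^2 + 3*b - 28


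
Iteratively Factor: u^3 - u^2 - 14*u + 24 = (u - 2)*(u^2 + u - 12) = (u - 3)*(u - 2)*(u + 4)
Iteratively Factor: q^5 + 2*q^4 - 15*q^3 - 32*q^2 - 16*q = (q + 4)*(q^4 - 2*q^3 - 7*q^2 - 4*q) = q*(q + 4)*(q^3 - 2*q^2 - 7*q - 4) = q*(q - 4)*(q + 4)*(q^2 + 2*q + 1) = q*(q - 4)*(q + 1)*(q + 4)*(q + 1)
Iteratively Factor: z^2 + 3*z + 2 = (z + 1)*(z + 2)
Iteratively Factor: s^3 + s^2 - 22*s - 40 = (s + 4)*(s^2 - 3*s - 10) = (s + 2)*(s + 4)*(s - 5)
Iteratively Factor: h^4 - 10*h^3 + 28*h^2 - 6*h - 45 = (h - 3)*(h^3 - 7*h^2 + 7*h + 15) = (h - 5)*(h - 3)*(h^2 - 2*h - 3) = (h - 5)*(h - 3)*(h + 1)*(h - 3)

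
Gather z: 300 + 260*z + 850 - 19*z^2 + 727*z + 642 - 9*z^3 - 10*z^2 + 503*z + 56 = -9*z^3 - 29*z^2 + 1490*z + 1848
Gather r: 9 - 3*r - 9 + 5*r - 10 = 2*r - 10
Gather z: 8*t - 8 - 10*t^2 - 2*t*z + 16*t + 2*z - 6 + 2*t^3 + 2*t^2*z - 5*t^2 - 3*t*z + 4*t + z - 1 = 2*t^3 - 15*t^2 + 28*t + z*(2*t^2 - 5*t + 3) - 15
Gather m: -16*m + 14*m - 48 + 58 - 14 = -2*m - 4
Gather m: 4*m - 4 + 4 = 4*m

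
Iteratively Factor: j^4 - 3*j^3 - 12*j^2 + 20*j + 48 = (j + 2)*(j^3 - 5*j^2 - 2*j + 24) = (j - 3)*(j + 2)*(j^2 - 2*j - 8) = (j - 4)*(j - 3)*(j + 2)*(j + 2)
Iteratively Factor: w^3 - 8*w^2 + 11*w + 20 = (w - 4)*(w^2 - 4*w - 5) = (w - 4)*(w + 1)*(w - 5)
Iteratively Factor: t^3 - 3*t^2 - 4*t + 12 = (t - 2)*(t^2 - t - 6) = (t - 2)*(t + 2)*(t - 3)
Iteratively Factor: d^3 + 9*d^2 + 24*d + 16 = (d + 1)*(d^2 + 8*d + 16) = (d + 1)*(d + 4)*(d + 4)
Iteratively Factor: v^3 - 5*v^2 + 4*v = (v - 1)*(v^2 - 4*v) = v*(v - 1)*(v - 4)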